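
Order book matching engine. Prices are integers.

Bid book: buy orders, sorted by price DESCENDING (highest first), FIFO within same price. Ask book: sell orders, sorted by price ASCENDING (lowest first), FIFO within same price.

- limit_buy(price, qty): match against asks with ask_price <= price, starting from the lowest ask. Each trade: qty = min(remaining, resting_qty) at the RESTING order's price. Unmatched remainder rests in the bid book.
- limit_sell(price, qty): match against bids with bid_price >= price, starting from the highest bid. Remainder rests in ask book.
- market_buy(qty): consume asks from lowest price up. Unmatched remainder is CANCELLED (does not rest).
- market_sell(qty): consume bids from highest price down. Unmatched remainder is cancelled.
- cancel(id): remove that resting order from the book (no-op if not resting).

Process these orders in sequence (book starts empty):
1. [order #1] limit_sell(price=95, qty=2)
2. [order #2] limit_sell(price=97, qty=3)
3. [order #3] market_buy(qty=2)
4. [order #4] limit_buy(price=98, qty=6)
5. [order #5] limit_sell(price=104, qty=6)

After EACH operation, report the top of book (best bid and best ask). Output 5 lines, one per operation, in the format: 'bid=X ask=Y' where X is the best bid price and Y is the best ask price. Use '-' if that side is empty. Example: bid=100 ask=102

Answer: bid=- ask=95
bid=- ask=95
bid=- ask=97
bid=98 ask=-
bid=98 ask=104

Derivation:
After op 1 [order #1] limit_sell(price=95, qty=2): fills=none; bids=[-] asks=[#1:2@95]
After op 2 [order #2] limit_sell(price=97, qty=3): fills=none; bids=[-] asks=[#1:2@95 #2:3@97]
After op 3 [order #3] market_buy(qty=2): fills=#3x#1:2@95; bids=[-] asks=[#2:3@97]
After op 4 [order #4] limit_buy(price=98, qty=6): fills=#4x#2:3@97; bids=[#4:3@98] asks=[-]
After op 5 [order #5] limit_sell(price=104, qty=6): fills=none; bids=[#4:3@98] asks=[#5:6@104]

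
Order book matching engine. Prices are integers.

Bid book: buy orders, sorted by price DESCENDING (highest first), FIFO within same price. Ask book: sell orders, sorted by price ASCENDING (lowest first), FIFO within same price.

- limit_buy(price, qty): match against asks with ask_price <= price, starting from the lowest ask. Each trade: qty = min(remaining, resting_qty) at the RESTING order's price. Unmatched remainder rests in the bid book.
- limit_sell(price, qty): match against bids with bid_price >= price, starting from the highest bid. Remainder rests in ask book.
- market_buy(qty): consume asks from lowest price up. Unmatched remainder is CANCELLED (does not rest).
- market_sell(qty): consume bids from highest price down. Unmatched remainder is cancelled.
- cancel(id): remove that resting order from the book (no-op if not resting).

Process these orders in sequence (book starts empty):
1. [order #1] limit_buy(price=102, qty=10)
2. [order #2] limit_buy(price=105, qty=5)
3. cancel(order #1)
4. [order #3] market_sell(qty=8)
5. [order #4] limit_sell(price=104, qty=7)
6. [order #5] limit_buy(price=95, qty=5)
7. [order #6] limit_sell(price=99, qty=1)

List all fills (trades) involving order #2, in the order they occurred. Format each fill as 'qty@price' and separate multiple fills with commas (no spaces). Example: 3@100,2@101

After op 1 [order #1] limit_buy(price=102, qty=10): fills=none; bids=[#1:10@102] asks=[-]
After op 2 [order #2] limit_buy(price=105, qty=5): fills=none; bids=[#2:5@105 #1:10@102] asks=[-]
After op 3 cancel(order #1): fills=none; bids=[#2:5@105] asks=[-]
After op 4 [order #3] market_sell(qty=8): fills=#2x#3:5@105; bids=[-] asks=[-]
After op 5 [order #4] limit_sell(price=104, qty=7): fills=none; bids=[-] asks=[#4:7@104]
After op 6 [order #5] limit_buy(price=95, qty=5): fills=none; bids=[#5:5@95] asks=[#4:7@104]
After op 7 [order #6] limit_sell(price=99, qty=1): fills=none; bids=[#5:5@95] asks=[#6:1@99 #4:7@104]

Answer: 5@105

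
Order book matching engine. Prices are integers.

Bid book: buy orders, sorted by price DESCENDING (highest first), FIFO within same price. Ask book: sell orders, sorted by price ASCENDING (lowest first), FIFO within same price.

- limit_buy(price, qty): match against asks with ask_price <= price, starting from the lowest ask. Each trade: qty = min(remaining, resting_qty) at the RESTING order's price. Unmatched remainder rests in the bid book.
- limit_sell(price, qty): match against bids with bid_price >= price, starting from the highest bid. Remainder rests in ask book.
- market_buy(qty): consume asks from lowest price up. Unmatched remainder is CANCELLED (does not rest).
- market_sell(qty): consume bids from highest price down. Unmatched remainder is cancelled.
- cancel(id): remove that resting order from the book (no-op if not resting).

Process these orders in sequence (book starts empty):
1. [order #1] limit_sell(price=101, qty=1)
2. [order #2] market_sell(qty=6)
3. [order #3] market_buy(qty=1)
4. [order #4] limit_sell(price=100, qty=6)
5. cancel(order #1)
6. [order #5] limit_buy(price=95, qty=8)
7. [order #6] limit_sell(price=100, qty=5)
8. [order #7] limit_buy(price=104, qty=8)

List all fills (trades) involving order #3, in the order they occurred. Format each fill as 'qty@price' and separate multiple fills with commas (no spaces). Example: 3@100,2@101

After op 1 [order #1] limit_sell(price=101, qty=1): fills=none; bids=[-] asks=[#1:1@101]
After op 2 [order #2] market_sell(qty=6): fills=none; bids=[-] asks=[#1:1@101]
After op 3 [order #3] market_buy(qty=1): fills=#3x#1:1@101; bids=[-] asks=[-]
After op 4 [order #4] limit_sell(price=100, qty=6): fills=none; bids=[-] asks=[#4:6@100]
After op 5 cancel(order #1): fills=none; bids=[-] asks=[#4:6@100]
After op 6 [order #5] limit_buy(price=95, qty=8): fills=none; bids=[#5:8@95] asks=[#4:6@100]
After op 7 [order #6] limit_sell(price=100, qty=5): fills=none; bids=[#5:8@95] asks=[#4:6@100 #6:5@100]
After op 8 [order #7] limit_buy(price=104, qty=8): fills=#7x#4:6@100 #7x#6:2@100; bids=[#5:8@95] asks=[#6:3@100]

Answer: 1@101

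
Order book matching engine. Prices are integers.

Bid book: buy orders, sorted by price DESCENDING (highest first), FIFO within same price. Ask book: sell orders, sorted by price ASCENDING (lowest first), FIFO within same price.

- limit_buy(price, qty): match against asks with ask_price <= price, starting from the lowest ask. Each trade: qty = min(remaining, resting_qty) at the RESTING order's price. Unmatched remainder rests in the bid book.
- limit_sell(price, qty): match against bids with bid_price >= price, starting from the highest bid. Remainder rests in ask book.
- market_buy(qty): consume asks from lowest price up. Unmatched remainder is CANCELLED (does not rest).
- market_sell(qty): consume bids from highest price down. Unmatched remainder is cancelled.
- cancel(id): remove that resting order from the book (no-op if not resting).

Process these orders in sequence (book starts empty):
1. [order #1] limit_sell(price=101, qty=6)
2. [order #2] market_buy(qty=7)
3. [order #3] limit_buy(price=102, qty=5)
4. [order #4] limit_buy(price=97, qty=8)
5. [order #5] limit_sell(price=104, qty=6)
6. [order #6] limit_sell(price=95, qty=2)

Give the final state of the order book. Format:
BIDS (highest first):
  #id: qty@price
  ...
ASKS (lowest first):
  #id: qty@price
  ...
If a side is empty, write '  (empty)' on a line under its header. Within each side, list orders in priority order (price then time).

After op 1 [order #1] limit_sell(price=101, qty=6): fills=none; bids=[-] asks=[#1:6@101]
After op 2 [order #2] market_buy(qty=7): fills=#2x#1:6@101; bids=[-] asks=[-]
After op 3 [order #3] limit_buy(price=102, qty=5): fills=none; bids=[#3:5@102] asks=[-]
After op 4 [order #4] limit_buy(price=97, qty=8): fills=none; bids=[#3:5@102 #4:8@97] asks=[-]
After op 5 [order #5] limit_sell(price=104, qty=6): fills=none; bids=[#3:5@102 #4:8@97] asks=[#5:6@104]
After op 6 [order #6] limit_sell(price=95, qty=2): fills=#3x#6:2@102; bids=[#3:3@102 #4:8@97] asks=[#5:6@104]

Answer: BIDS (highest first):
  #3: 3@102
  #4: 8@97
ASKS (lowest first):
  #5: 6@104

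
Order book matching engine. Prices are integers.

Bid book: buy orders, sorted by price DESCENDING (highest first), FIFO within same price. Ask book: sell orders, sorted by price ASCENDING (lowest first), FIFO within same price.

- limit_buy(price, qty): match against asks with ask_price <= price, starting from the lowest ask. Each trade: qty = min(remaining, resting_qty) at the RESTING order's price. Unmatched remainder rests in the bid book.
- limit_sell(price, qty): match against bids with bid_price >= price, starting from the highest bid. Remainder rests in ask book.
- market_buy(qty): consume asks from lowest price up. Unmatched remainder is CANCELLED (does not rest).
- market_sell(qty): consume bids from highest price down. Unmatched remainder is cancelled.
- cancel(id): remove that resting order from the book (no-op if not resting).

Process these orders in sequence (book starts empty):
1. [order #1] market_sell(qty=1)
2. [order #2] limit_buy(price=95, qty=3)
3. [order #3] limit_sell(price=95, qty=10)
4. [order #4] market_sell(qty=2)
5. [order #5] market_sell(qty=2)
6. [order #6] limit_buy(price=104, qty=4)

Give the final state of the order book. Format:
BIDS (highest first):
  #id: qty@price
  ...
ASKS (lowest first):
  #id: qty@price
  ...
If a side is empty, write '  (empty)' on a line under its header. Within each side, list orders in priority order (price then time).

Answer: BIDS (highest first):
  (empty)
ASKS (lowest first):
  #3: 3@95

Derivation:
After op 1 [order #1] market_sell(qty=1): fills=none; bids=[-] asks=[-]
After op 2 [order #2] limit_buy(price=95, qty=3): fills=none; bids=[#2:3@95] asks=[-]
After op 3 [order #3] limit_sell(price=95, qty=10): fills=#2x#3:3@95; bids=[-] asks=[#3:7@95]
After op 4 [order #4] market_sell(qty=2): fills=none; bids=[-] asks=[#3:7@95]
After op 5 [order #5] market_sell(qty=2): fills=none; bids=[-] asks=[#3:7@95]
After op 6 [order #6] limit_buy(price=104, qty=4): fills=#6x#3:4@95; bids=[-] asks=[#3:3@95]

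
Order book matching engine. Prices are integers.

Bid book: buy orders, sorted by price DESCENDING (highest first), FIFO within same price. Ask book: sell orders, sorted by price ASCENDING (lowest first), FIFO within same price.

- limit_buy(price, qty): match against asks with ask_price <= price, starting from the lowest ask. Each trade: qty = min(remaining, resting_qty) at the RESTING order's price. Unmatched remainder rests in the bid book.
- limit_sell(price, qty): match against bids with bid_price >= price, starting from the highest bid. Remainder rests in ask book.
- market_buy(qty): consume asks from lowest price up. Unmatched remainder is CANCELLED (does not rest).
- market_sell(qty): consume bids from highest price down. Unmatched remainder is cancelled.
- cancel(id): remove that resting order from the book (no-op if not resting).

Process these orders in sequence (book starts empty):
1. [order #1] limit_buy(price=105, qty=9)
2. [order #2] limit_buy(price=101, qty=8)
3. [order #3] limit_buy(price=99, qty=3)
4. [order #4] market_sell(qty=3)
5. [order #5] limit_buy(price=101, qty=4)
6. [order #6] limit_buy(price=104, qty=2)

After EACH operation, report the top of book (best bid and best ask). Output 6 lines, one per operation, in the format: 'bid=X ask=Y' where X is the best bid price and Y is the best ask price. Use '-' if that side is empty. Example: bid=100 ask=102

Answer: bid=105 ask=-
bid=105 ask=-
bid=105 ask=-
bid=105 ask=-
bid=105 ask=-
bid=105 ask=-

Derivation:
After op 1 [order #1] limit_buy(price=105, qty=9): fills=none; bids=[#1:9@105] asks=[-]
After op 2 [order #2] limit_buy(price=101, qty=8): fills=none; bids=[#1:9@105 #2:8@101] asks=[-]
After op 3 [order #3] limit_buy(price=99, qty=3): fills=none; bids=[#1:9@105 #2:8@101 #3:3@99] asks=[-]
After op 4 [order #4] market_sell(qty=3): fills=#1x#4:3@105; bids=[#1:6@105 #2:8@101 #3:3@99] asks=[-]
After op 5 [order #5] limit_buy(price=101, qty=4): fills=none; bids=[#1:6@105 #2:8@101 #5:4@101 #3:3@99] asks=[-]
After op 6 [order #6] limit_buy(price=104, qty=2): fills=none; bids=[#1:6@105 #6:2@104 #2:8@101 #5:4@101 #3:3@99] asks=[-]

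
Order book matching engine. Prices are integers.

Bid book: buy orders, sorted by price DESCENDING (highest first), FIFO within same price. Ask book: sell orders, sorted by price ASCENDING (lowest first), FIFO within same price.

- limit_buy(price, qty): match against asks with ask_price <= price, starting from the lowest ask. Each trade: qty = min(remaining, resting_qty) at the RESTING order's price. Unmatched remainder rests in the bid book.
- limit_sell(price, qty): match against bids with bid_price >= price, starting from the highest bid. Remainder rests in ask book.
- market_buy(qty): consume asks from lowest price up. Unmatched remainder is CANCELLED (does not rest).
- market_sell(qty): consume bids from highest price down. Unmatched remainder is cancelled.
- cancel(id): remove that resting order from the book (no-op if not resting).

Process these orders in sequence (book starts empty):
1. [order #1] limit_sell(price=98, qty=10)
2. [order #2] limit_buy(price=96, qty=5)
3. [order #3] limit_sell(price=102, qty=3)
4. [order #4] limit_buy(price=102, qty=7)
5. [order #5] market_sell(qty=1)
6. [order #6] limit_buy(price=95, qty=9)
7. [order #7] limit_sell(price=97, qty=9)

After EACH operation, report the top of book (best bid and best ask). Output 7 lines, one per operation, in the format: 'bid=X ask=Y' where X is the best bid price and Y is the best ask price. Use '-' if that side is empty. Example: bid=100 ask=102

After op 1 [order #1] limit_sell(price=98, qty=10): fills=none; bids=[-] asks=[#1:10@98]
After op 2 [order #2] limit_buy(price=96, qty=5): fills=none; bids=[#2:5@96] asks=[#1:10@98]
After op 3 [order #3] limit_sell(price=102, qty=3): fills=none; bids=[#2:5@96] asks=[#1:10@98 #3:3@102]
After op 4 [order #4] limit_buy(price=102, qty=7): fills=#4x#1:7@98; bids=[#2:5@96] asks=[#1:3@98 #3:3@102]
After op 5 [order #5] market_sell(qty=1): fills=#2x#5:1@96; bids=[#2:4@96] asks=[#1:3@98 #3:3@102]
After op 6 [order #6] limit_buy(price=95, qty=9): fills=none; bids=[#2:4@96 #6:9@95] asks=[#1:3@98 #3:3@102]
After op 7 [order #7] limit_sell(price=97, qty=9): fills=none; bids=[#2:4@96 #6:9@95] asks=[#7:9@97 #1:3@98 #3:3@102]

Answer: bid=- ask=98
bid=96 ask=98
bid=96 ask=98
bid=96 ask=98
bid=96 ask=98
bid=96 ask=98
bid=96 ask=97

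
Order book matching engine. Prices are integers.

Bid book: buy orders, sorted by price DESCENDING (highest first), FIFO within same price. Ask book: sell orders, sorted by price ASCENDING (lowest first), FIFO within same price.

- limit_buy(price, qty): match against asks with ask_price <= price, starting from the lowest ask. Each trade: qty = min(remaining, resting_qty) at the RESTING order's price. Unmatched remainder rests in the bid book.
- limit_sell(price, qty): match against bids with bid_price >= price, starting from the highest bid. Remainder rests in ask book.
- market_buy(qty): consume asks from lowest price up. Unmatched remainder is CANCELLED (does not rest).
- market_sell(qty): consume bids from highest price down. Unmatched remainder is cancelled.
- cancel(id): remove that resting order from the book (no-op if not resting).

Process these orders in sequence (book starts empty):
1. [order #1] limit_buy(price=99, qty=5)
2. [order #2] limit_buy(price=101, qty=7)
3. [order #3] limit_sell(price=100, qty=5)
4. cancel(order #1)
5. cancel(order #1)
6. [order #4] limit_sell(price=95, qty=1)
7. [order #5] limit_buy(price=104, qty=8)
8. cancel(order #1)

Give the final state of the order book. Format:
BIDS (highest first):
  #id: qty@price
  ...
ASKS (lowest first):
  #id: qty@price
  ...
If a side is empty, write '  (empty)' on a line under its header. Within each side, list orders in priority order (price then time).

Answer: BIDS (highest first):
  #5: 8@104
  #2: 1@101
ASKS (lowest first):
  (empty)

Derivation:
After op 1 [order #1] limit_buy(price=99, qty=5): fills=none; bids=[#1:5@99] asks=[-]
After op 2 [order #2] limit_buy(price=101, qty=7): fills=none; bids=[#2:7@101 #1:5@99] asks=[-]
After op 3 [order #3] limit_sell(price=100, qty=5): fills=#2x#3:5@101; bids=[#2:2@101 #1:5@99] asks=[-]
After op 4 cancel(order #1): fills=none; bids=[#2:2@101] asks=[-]
After op 5 cancel(order #1): fills=none; bids=[#2:2@101] asks=[-]
After op 6 [order #4] limit_sell(price=95, qty=1): fills=#2x#4:1@101; bids=[#2:1@101] asks=[-]
After op 7 [order #5] limit_buy(price=104, qty=8): fills=none; bids=[#5:8@104 #2:1@101] asks=[-]
After op 8 cancel(order #1): fills=none; bids=[#5:8@104 #2:1@101] asks=[-]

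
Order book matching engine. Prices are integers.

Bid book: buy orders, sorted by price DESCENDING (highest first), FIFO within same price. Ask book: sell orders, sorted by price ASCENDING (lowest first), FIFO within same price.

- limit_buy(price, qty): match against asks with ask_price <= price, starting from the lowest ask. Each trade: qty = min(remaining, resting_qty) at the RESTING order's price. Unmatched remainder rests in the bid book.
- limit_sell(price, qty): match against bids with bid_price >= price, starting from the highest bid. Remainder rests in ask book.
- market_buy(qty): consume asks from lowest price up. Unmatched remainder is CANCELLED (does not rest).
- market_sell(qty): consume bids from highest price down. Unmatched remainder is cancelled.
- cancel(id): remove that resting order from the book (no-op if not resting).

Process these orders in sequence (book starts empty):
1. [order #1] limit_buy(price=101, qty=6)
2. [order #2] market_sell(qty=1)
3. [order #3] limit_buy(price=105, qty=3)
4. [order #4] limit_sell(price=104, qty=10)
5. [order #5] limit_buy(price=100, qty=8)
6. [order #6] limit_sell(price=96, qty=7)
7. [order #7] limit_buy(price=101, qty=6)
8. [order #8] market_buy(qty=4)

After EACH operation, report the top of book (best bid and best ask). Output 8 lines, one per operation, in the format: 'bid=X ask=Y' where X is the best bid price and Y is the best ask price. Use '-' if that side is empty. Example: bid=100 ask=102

After op 1 [order #1] limit_buy(price=101, qty=6): fills=none; bids=[#1:6@101] asks=[-]
After op 2 [order #2] market_sell(qty=1): fills=#1x#2:1@101; bids=[#1:5@101] asks=[-]
After op 3 [order #3] limit_buy(price=105, qty=3): fills=none; bids=[#3:3@105 #1:5@101] asks=[-]
After op 4 [order #4] limit_sell(price=104, qty=10): fills=#3x#4:3@105; bids=[#1:5@101] asks=[#4:7@104]
After op 5 [order #5] limit_buy(price=100, qty=8): fills=none; bids=[#1:5@101 #5:8@100] asks=[#4:7@104]
After op 6 [order #6] limit_sell(price=96, qty=7): fills=#1x#6:5@101 #5x#6:2@100; bids=[#5:6@100] asks=[#4:7@104]
After op 7 [order #7] limit_buy(price=101, qty=6): fills=none; bids=[#7:6@101 #5:6@100] asks=[#4:7@104]
After op 8 [order #8] market_buy(qty=4): fills=#8x#4:4@104; bids=[#7:6@101 #5:6@100] asks=[#4:3@104]

Answer: bid=101 ask=-
bid=101 ask=-
bid=105 ask=-
bid=101 ask=104
bid=101 ask=104
bid=100 ask=104
bid=101 ask=104
bid=101 ask=104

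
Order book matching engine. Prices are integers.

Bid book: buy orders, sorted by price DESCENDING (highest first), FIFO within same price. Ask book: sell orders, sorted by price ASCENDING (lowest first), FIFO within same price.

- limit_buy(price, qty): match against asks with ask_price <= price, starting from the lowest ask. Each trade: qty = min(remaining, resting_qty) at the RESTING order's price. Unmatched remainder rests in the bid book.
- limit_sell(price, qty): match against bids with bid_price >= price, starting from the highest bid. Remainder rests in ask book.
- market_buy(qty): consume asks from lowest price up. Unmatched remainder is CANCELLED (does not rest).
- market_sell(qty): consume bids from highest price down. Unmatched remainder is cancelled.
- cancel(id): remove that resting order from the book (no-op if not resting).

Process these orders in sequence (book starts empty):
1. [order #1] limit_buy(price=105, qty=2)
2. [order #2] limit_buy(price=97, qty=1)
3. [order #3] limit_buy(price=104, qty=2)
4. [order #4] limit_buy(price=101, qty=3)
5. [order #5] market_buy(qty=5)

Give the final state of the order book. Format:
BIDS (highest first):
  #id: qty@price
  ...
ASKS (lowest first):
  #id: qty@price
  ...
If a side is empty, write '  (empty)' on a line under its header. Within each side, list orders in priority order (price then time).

Answer: BIDS (highest first):
  #1: 2@105
  #3: 2@104
  #4: 3@101
  #2: 1@97
ASKS (lowest first):
  (empty)

Derivation:
After op 1 [order #1] limit_buy(price=105, qty=2): fills=none; bids=[#1:2@105] asks=[-]
After op 2 [order #2] limit_buy(price=97, qty=1): fills=none; bids=[#1:2@105 #2:1@97] asks=[-]
After op 3 [order #3] limit_buy(price=104, qty=2): fills=none; bids=[#1:2@105 #3:2@104 #2:1@97] asks=[-]
After op 4 [order #4] limit_buy(price=101, qty=3): fills=none; bids=[#1:2@105 #3:2@104 #4:3@101 #2:1@97] asks=[-]
After op 5 [order #5] market_buy(qty=5): fills=none; bids=[#1:2@105 #3:2@104 #4:3@101 #2:1@97] asks=[-]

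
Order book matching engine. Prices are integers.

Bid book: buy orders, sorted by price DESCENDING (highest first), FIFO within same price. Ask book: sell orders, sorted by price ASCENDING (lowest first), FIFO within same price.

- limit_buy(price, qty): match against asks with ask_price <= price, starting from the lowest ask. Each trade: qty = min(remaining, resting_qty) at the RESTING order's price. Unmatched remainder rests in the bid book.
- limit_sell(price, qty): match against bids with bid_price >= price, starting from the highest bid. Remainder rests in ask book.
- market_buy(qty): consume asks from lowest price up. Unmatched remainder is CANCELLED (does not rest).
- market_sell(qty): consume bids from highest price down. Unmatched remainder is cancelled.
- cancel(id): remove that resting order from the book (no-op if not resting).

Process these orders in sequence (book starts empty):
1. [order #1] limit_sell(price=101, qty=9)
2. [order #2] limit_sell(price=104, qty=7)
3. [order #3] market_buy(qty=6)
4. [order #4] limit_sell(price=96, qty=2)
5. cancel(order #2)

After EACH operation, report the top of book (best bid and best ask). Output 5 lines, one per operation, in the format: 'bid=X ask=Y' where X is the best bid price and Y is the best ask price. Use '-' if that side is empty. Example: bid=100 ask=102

After op 1 [order #1] limit_sell(price=101, qty=9): fills=none; bids=[-] asks=[#1:9@101]
After op 2 [order #2] limit_sell(price=104, qty=7): fills=none; bids=[-] asks=[#1:9@101 #2:7@104]
After op 3 [order #3] market_buy(qty=6): fills=#3x#1:6@101; bids=[-] asks=[#1:3@101 #2:7@104]
After op 4 [order #4] limit_sell(price=96, qty=2): fills=none; bids=[-] asks=[#4:2@96 #1:3@101 #2:7@104]
After op 5 cancel(order #2): fills=none; bids=[-] asks=[#4:2@96 #1:3@101]

Answer: bid=- ask=101
bid=- ask=101
bid=- ask=101
bid=- ask=96
bid=- ask=96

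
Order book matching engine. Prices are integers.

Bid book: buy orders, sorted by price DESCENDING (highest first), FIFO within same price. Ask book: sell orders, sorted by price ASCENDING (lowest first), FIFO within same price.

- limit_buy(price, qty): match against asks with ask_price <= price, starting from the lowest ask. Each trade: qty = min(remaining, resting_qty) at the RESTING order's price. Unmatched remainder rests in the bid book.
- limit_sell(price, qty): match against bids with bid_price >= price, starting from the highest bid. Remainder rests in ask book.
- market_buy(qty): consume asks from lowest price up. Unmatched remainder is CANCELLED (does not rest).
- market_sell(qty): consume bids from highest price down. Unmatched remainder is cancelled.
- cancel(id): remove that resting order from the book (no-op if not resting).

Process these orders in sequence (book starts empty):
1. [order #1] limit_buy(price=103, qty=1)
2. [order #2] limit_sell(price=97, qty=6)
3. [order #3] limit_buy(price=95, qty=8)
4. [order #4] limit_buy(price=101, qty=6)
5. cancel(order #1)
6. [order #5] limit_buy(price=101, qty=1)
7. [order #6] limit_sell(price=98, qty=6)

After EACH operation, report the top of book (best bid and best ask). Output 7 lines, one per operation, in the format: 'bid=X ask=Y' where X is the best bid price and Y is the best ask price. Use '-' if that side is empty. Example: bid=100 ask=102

After op 1 [order #1] limit_buy(price=103, qty=1): fills=none; bids=[#1:1@103] asks=[-]
After op 2 [order #2] limit_sell(price=97, qty=6): fills=#1x#2:1@103; bids=[-] asks=[#2:5@97]
After op 3 [order #3] limit_buy(price=95, qty=8): fills=none; bids=[#3:8@95] asks=[#2:5@97]
After op 4 [order #4] limit_buy(price=101, qty=6): fills=#4x#2:5@97; bids=[#4:1@101 #3:8@95] asks=[-]
After op 5 cancel(order #1): fills=none; bids=[#4:1@101 #3:8@95] asks=[-]
After op 6 [order #5] limit_buy(price=101, qty=1): fills=none; bids=[#4:1@101 #5:1@101 #3:8@95] asks=[-]
After op 7 [order #6] limit_sell(price=98, qty=6): fills=#4x#6:1@101 #5x#6:1@101; bids=[#3:8@95] asks=[#6:4@98]

Answer: bid=103 ask=-
bid=- ask=97
bid=95 ask=97
bid=101 ask=-
bid=101 ask=-
bid=101 ask=-
bid=95 ask=98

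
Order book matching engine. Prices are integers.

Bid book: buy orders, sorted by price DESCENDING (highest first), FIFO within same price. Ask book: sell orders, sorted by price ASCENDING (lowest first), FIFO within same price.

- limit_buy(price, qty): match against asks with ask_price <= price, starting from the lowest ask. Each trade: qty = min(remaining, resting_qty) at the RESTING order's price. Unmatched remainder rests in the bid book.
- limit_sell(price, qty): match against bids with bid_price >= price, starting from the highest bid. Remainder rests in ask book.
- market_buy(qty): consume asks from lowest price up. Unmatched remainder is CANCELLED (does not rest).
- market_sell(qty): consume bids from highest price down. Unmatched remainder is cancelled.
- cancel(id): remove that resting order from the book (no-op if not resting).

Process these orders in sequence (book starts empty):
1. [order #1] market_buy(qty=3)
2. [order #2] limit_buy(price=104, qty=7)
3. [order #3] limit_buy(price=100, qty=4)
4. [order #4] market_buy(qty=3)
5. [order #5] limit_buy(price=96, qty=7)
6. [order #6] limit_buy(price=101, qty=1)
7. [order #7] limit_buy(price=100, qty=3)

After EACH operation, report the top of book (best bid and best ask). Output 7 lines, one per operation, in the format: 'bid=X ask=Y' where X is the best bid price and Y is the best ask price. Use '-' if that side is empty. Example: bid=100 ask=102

Answer: bid=- ask=-
bid=104 ask=-
bid=104 ask=-
bid=104 ask=-
bid=104 ask=-
bid=104 ask=-
bid=104 ask=-

Derivation:
After op 1 [order #1] market_buy(qty=3): fills=none; bids=[-] asks=[-]
After op 2 [order #2] limit_buy(price=104, qty=7): fills=none; bids=[#2:7@104] asks=[-]
After op 3 [order #3] limit_buy(price=100, qty=4): fills=none; bids=[#2:7@104 #3:4@100] asks=[-]
After op 4 [order #4] market_buy(qty=3): fills=none; bids=[#2:7@104 #3:4@100] asks=[-]
After op 5 [order #5] limit_buy(price=96, qty=7): fills=none; bids=[#2:7@104 #3:4@100 #5:7@96] asks=[-]
After op 6 [order #6] limit_buy(price=101, qty=1): fills=none; bids=[#2:7@104 #6:1@101 #3:4@100 #5:7@96] asks=[-]
After op 7 [order #7] limit_buy(price=100, qty=3): fills=none; bids=[#2:7@104 #6:1@101 #3:4@100 #7:3@100 #5:7@96] asks=[-]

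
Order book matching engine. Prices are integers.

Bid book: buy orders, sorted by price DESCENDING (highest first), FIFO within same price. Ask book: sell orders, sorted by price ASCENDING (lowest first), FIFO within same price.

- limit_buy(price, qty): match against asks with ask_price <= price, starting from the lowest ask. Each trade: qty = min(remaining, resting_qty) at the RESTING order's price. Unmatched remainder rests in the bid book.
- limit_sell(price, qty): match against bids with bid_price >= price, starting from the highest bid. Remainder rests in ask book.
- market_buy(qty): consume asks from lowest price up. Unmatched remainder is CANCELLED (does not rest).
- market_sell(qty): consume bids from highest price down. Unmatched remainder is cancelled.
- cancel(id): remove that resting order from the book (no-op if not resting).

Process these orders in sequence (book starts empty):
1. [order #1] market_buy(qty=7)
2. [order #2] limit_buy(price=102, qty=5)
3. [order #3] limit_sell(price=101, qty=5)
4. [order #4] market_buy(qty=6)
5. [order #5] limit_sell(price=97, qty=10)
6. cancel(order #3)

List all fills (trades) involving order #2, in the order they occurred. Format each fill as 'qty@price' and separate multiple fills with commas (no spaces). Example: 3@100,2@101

Answer: 5@102

Derivation:
After op 1 [order #1] market_buy(qty=7): fills=none; bids=[-] asks=[-]
After op 2 [order #2] limit_buy(price=102, qty=5): fills=none; bids=[#2:5@102] asks=[-]
After op 3 [order #3] limit_sell(price=101, qty=5): fills=#2x#3:5@102; bids=[-] asks=[-]
After op 4 [order #4] market_buy(qty=6): fills=none; bids=[-] asks=[-]
After op 5 [order #5] limit_sell(price=97, qty=10): fills=none; bids=[-] asks=[#5:10@97]
After op 6 cancel(order #3): fills=none; bids=[-] asks=[#5:10@97]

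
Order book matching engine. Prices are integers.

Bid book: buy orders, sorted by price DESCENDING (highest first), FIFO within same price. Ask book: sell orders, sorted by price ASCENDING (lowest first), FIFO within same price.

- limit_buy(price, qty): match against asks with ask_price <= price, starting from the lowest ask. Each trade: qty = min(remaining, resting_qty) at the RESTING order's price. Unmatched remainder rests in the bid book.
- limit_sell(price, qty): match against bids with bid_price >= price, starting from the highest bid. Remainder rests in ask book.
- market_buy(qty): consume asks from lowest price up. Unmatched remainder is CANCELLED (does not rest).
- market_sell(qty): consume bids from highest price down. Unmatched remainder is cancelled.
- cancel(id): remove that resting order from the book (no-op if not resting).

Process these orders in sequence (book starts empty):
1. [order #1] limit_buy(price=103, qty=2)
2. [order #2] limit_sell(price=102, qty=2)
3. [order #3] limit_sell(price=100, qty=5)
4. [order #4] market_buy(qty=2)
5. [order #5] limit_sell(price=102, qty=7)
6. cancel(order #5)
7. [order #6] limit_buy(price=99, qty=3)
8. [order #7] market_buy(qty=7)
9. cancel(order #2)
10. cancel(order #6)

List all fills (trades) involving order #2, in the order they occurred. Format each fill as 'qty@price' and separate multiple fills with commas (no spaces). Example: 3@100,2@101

After op 1 [order #1] limit_buy(price=103, qty=2): fills=none; bids=[#1:2@103] asks=[-]
After op 2 [order #2] limit_sell(price=102, qty=2): fills=#1x#2:2@103; bids=[-] asks=[-]
After op 3 [order #3] limit_sell(price=100, qty=5): fills=none; bids=[-] asks=[#3:5@100]
After op 4 [order #4] market_buy(qty=2): fills=#4x#3:2@100; bids=[-] asks=[#3:3@100]
After op 5 [order #5] limit_sell(price=102, qty=7): fills=none; bids=[-] asks=[#3:3@100 #5:7@102]
After op 6 cancel(order #5): fills=none; bids=[-] asks=[#3:3@100]
After op 7 [order #6] limit_buy(price=99, qty=3): fills=none; bids=[#6:3@99] asks=[#3:3@100]
After op 8 [order #7] market_buy(qty=7): fills=#7x#3:3@100; bids=[#6:3@99] asks=[-]
After op 9 cancel(order #2): fills=none; bids=[#6:3@99] asks=[-]
After op 10 cancel(order #6): fills=none; bids=[-] asks=[-]

Answer: 2@103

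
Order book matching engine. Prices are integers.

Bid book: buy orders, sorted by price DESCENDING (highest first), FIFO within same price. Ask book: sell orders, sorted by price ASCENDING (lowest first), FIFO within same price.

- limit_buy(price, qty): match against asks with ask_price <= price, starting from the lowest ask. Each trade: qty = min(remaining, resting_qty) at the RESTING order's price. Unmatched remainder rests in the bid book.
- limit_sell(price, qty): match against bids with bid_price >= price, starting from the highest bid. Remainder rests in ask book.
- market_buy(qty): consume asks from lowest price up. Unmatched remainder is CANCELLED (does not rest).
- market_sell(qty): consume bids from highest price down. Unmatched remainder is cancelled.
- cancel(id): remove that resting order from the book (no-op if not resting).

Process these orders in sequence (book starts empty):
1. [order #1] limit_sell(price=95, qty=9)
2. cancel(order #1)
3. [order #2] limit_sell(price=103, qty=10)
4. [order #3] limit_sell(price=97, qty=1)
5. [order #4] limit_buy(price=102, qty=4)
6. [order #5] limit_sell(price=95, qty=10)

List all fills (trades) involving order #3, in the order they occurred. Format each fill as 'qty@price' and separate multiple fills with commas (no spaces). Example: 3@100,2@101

After op 1 [order #1] limit_sell(price=95, qty=9): fills=none; bids=[-] asks=[#1:9@95]
After op 2 cancel(order #1): fills=none; bids=[-] asks=[-]
After op 3 [order #2] limit_sell(price=103, qty=10): fills=none; bids=[-] asks=[#2:10@103]
After op 4 [order #3] limit_sell(price=97, qty=1): fills=none; bids=[-] asks=[#3:1@97 #2:10@103]
After op 5 [order #4] limit_buy(price=102, qty=4): fills=#4x#3:1@97; bids=[#4:3@102] asks=[#2:10@103]
After op 6 [order #5] limit_sell(price=95, qty=10): fills=#4x#5:3@102; bids=[-] asks=[#5:7@95 #2:10@103]

Answer: 1@97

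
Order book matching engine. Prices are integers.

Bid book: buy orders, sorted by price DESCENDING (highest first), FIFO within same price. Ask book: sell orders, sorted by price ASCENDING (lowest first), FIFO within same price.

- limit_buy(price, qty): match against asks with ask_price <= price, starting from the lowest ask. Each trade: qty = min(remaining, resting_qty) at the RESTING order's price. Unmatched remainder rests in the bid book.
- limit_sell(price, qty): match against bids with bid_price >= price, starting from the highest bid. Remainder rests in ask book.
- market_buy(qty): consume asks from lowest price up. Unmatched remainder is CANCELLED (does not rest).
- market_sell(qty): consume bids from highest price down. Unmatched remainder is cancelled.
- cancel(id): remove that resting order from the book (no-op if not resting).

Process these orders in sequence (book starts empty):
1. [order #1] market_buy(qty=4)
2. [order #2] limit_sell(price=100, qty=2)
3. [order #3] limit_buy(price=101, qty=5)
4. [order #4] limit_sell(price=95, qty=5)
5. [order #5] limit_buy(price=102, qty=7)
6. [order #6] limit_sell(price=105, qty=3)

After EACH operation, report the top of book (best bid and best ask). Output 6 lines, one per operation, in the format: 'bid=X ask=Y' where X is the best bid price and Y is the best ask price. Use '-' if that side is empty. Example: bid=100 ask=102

Answer: bid=- ask=-
bid=- ask=100
bid=101 ask=-
bid=- ask=95
bid=102 ask=-
bid=102 ask=105

Derivation:
After op 1 [order #1] market_buy(qty=4): fills=none; bids=[-] asks=[-]
After op 2 [order #2] limit_sell(price=100, qty=2): fills=none; bids=[-] asks=[#2:2@100]
After op 3 [order #3] limit_buy(price=101, qty=5): fills=#3x#2:2@100; bids=[#3:3@101] asks=[-]
After op 4 [order #4] limit_sell(price=95, qty=5): fills=#3x#4:3@101; bids=[-] asks=[#4:2@95]
After op 5 [order #5] limit_buy(price=102, qty=7): fills=#5x#4:2@95; bids=[#5:5@102] asks=[-]
After op 6 [order #6] limit_sell(price=105, qty=3): fills=none; bids=[#5:5@102] asks=[#6:3@105]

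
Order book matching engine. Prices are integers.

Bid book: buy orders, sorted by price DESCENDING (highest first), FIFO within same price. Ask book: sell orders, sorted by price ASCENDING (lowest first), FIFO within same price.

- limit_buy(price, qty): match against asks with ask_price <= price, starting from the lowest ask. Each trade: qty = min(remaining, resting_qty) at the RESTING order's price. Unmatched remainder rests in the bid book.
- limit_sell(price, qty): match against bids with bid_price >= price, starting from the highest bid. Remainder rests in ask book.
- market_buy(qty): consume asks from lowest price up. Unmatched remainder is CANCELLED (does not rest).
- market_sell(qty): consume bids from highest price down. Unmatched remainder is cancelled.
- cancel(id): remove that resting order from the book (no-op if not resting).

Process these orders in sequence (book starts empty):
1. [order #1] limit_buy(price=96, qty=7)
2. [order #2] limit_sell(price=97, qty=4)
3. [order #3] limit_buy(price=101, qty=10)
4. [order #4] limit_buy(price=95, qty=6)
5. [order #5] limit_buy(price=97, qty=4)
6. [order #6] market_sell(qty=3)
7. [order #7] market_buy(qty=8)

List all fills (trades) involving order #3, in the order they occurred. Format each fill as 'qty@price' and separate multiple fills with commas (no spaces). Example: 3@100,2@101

After op 1 [order #1] limit_buy(price=96, qty=7): fills=none; bids=[#1:7@96] asks=[-]
After op 2 [order #2] limit_sell(price=97, qty=4): fills=none; bids=[#1:7@96] asks=[#2:4@97]
After op 3 [order #3] limit_buy(price=101, qty=10): fills=#3x#2:4@97; bids=[#3:6@101 #1:7@96] asks=[-]
After op 4 [order #4] limit_buy(price=95, qty=6): fills=none; bids=[#3:6@101 #1:7@96 #4:6@95] asks=[-]
After op 5 [order #5] limit_buy(price=97, qty=4): fills=none; bids=[#3:6@101 #5:4@97 #1:7@96 #4:6@95] asks=[-]
After op 6 [order #6] market_sell(qty=3): fills=#3x#6:3@101; bids=[#3:3@101 #5:4@97 #1:7@96 #4:6@95] asks=[-]
After op 7 [order #7] market_buy(qty=8): fills=none; bids=[#3:3@101 #5:4@97 #1:7@96 #4:6@95] asks=[-]

Answer: 4@97,3@101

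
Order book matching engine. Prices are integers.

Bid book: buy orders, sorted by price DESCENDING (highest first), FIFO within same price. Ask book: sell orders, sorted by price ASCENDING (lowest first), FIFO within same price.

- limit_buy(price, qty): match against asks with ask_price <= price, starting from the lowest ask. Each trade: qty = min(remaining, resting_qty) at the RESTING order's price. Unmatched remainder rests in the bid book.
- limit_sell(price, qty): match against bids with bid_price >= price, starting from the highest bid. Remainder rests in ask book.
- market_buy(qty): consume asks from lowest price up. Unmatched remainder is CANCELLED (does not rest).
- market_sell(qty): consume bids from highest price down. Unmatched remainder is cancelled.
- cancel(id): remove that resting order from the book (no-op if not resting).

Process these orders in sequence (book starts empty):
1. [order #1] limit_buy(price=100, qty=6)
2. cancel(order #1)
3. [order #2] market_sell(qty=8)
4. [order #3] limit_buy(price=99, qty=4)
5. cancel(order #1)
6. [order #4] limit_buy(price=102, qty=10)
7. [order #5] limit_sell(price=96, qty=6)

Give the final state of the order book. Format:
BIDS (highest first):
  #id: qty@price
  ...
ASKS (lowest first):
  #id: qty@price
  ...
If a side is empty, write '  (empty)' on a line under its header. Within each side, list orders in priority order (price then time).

Answer: BIDS (highest first):
  #4: 4@102
  #3: 4@99
ASKS (lowest first):
  (empty)

Derivation:
After op 1 [order #1] limit_buy(price=100, qty=6): fills=none; bids=[#1:6@100] asks=[-]
After op 2 cancel(order #1): fills=none; bids=[-] asks=[-]
After op 3 [order #2] market_sell(qty=8): fills=none; bids=[-] asks=[-]
After op 4 [order #3] limit_buy(price=99, qty=4): fills=none; bids=[#3:4@99] asks=[-]
After op 5 cancel(order #1): fills=none; bids=[#3:4@99] asks=[-]
After op 6 [order #4] limit_buy(price=102, qty=10): fills=none; bids=[#4:10@102 #3:4@99] asks=[-]
After op 7 [order #5] limit_sell(price=96, qty=6): fills=#4x#5:6@102; bids=[#4:4@102 #3:4@99] asks=[-]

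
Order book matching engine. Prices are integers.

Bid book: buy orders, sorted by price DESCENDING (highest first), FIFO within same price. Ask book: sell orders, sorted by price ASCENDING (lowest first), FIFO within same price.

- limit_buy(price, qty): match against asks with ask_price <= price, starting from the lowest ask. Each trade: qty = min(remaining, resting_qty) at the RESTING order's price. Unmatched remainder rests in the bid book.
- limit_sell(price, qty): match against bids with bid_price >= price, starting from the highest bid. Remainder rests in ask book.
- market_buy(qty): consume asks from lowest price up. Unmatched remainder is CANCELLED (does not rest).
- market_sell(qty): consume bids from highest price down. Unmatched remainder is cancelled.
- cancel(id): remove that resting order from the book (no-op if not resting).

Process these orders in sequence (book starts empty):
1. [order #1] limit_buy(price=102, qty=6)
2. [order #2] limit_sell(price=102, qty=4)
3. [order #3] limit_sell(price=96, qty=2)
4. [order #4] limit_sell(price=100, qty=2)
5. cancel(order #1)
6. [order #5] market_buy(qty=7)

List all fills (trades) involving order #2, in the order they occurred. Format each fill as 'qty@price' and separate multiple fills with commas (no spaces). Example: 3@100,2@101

Answer: 4@102

Derivation:
After op 1 [order #1] limit_buy(price=102, qty=6): fills=none; bids=[#1:6@102] asks=[-]
After op 2 [order #2] limit_sell(price=102, qty=4): fills=#1x#2:4@102; bids=[#1:2@102] asks=[-]
After op 3 [order #3] limit_sell(price=96, qty=2): fills=#1x#3:2@102; bids=[-] asks=[-]
After op 4 [order #4] limit_sell(price=100, qty=2): fills=none; bids=[-] asks=[#4:2@100]
After op 5 cancel(order #1): fills=none; bids=[-] asks=[#4:2@100]
After op 6 [order #5] market_buy(qty=7): fills=#5x#4:2@100; bids=[-] asks=[-]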